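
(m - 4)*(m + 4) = m^2 - 16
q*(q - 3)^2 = q^3 - 6*q^2 + 9*q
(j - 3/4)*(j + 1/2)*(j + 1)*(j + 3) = j^4 + 15*j^3/4 + 13*j^2/8 - 9*j/4 - 9/8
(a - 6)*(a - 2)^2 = a^3 - 10*a^2 + 28*a - 24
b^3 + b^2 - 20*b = b*(b - 4)*(b + 5)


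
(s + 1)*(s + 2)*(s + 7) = s^3 + 10*s^2 + 23*s + 14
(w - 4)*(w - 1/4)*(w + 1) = w^3 - 13*w^2/4 - 13*w/4 + 1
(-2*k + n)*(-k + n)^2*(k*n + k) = -2*k^4*n - 2*k^4 + 5*k^3*n^2 + 5*k^3*n - 4*k^2*n^3 - 4*k^2*n^2 + k*n^4 + k*n^3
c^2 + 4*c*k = c*(c + 4*k)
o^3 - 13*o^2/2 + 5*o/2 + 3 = (o - 6)*(o - 1)*(o + 1/2)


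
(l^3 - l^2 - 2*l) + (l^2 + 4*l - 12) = l^3 + 2*l - 12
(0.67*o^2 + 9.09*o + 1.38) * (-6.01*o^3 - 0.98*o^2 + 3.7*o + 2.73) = -4.0267*o^5 - 55.2875*o^4 - 14.723*o^3 + 34.1097*o^2 + 29.9217*o + 3.7674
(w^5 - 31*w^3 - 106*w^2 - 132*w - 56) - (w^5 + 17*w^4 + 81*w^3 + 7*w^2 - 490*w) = -17*w^4 - 112*w^3 - 113*w^2 + 358*w - 56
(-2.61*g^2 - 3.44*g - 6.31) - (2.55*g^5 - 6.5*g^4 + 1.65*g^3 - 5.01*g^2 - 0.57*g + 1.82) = -2.55*g^5 + 6.5*g^4 - 1.65*g^3 + 2.4*g^2 - 2.87*g - 8.13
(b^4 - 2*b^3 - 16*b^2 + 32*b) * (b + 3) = b^5 + b^4 - 22*b^3 - 16*b^2 + 96*b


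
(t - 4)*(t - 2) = t^2 - 6*t + 8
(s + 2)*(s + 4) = s^2 + 6*s + 8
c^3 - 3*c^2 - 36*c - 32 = (c - 8)*(c + 1)*(c + 4)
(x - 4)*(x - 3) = x^2 - 7*x + 12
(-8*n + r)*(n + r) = -8*n^2 - 7*n*r + r^2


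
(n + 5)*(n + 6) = n^2 + 11*n + 30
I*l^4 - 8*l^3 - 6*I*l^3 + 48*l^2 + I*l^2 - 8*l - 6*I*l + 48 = (l - 6)*(l + I)*(l + 8*I)*(I*l + 1)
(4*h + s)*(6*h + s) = 24*h^2 + 10*h*s + s^2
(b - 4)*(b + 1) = b^2 - 3*b - 4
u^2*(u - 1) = u^3 - u^2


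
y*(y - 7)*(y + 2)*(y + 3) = y^4 - 2*y^3 - 29*y^2 - 42*y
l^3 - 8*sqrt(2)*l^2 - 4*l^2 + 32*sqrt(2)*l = l*(l - 4)*(l - 8*sqrt(2))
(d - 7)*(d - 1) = d^2 - 8*d + 7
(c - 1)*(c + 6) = c^2 + 5*c - 6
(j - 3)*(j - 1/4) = j^2 - 13*j/4 + 3/4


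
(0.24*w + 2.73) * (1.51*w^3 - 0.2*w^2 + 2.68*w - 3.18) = 0.3624*w^4 + 4.0743*w^3 + 0.0972*w^2 + 6.5532*w - 8.6814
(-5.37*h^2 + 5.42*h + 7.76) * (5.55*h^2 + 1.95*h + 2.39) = -29.8035*h^4 + 19.6095*h^3 + 40.8027*h^2 + 28.0858*h + 18.5464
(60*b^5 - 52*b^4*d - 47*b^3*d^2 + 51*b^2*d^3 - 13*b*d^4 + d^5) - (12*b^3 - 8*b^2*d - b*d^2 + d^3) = 60*b^5 - 52*b^4*d - 47*b^3*d^2 - 12*b^3 + 51*b^2*d^3 + 8*b^2*d - 13*b*d^4 + b*d^2 + d^5 - d^3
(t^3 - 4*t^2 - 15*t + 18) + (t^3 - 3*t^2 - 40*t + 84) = 2*t^3 - 7*t^2 - 55*t + 102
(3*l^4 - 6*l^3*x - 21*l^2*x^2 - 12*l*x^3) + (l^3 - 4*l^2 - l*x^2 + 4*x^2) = 3*l^4 - 6*l^3*x + l^3 - 21*l^2*x^2 - 4*l^2 - 12*l*x^3 - l*x^2 + 4*x^2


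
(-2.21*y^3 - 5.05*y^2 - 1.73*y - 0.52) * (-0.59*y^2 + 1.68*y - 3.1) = 1.3039*y^5 - 0.7333*y^4 - 0.6123*y^3 + 13.0554*y^2 + 4.4894*y + 1.612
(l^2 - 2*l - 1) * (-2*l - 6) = -2*l^3 - 2*l^2 + 14*l + 6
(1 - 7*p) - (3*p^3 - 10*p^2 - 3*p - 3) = -3*p^3 + 10*p^2 - 4*p + 4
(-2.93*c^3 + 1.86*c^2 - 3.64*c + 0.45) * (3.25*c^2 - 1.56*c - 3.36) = -9.5225*c^5 + 10.6158*c^4 - 4.8868*c^3 + 0.891300000000001*c^2 + 11.5284*c - 1.512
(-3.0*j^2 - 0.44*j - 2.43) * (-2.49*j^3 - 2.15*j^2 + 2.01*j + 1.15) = 7.47*j^5 + 7.5456*j^4 + 0.966700000000001*j^3 + 0.8901*j^2 - 5.3903*j - 2.7945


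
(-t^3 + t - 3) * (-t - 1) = t^4 + t^3 - t^2 + 2*t + 3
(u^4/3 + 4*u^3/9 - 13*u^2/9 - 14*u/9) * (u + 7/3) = u^5/3 + 11*u^4/9 - 11*u^3/27 - 133*u^2/27 - 98*u/27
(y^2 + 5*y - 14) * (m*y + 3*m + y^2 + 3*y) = m*y^3 + 8*m*y^2 + m*y - 42*m + y^4 + 8*y^3 + y^2 - 42*y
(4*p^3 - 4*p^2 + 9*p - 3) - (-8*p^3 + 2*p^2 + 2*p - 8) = 12*p^3 - 6*p^2 + 7*p + 5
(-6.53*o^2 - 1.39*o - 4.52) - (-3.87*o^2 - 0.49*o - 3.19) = -2.66*o^2 - 0.9*o - 1.33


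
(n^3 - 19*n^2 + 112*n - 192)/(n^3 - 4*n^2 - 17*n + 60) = (n^2 - 16*n + 64)/(n^2 - n - 20)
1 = 1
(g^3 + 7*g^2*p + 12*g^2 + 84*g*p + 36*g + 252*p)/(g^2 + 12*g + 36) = g + 7*p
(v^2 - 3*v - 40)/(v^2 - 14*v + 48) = (v + 5)/(v - 6)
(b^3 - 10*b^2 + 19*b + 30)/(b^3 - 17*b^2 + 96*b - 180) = (b + 1)/(b - 6)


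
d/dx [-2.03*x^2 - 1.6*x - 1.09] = -4.06*x - 1.6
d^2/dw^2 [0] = 0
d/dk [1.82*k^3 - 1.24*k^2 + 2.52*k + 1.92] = 5.46*k^2 - 2.48*k + 2.52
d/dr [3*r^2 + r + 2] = 6*r + 1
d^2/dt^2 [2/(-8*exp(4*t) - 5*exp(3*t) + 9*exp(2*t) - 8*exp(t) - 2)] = 2*(-2*(32*exp(3*t) + 15*exp(2*t) - 18*exp(t) + 8)^2*exp(t) + (128*exp(3*t) + 45*exp(2*t) - 36*exp(t) + 8)*(8*exp(4*t) + 5*exp(3*t) - 9*exp(2*t) + 8*exp(t) + 2))*exp(t)/(8*exp(4*t) + 5*exp(3*t) - 9*exp(2*t) + 8*exp(t) + 2)^3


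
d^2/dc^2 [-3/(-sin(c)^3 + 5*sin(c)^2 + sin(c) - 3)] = 3*((-sin(c)*cos(c)^2 + 5*cos(c)^2 - 2)*(-sin(c) - 9*sin(3*c) + 40*cos(2*c))/4 + 2*(-3*sin(c)^2 + 10*sin(c) + 1)^2*cos(c)^2)/(-sin(c)*cos(c)^2 + 5*cos(c)^2 - 2)^3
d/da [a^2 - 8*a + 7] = 2*a - 8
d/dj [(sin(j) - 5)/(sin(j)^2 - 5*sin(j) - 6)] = (10*sin(j) + cos(j)^2 - 32)*cos(j)/((sin(j) - 6)^2*(sin(j) + 1)^2)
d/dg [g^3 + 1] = 3*g^2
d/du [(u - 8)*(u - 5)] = 2*u - 13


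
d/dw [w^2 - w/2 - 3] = 2*w - 1/2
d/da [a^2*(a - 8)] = a*(3*a - 16)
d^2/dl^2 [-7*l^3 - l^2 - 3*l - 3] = -42*l - 2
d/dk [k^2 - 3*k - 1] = 2*k - 3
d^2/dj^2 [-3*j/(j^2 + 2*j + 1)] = 6*(2 - j)/(j^4 + 4*j^3 + 6*j^2 + 4*j + 1)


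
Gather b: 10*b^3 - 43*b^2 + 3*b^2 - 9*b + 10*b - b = 10*b^3 - 40*b^2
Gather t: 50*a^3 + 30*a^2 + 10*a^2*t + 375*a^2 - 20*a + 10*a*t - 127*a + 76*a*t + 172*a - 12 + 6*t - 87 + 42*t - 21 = 50*a^3 + 405*a^2 + 25*a + t*(10*a^2 + 86*a + 48) - 120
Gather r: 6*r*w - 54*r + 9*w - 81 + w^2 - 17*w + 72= r*(6*w - 54) + w^2 - 8*w - 9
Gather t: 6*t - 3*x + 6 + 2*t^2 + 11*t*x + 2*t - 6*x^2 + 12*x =2*t^2 + t*(11*x + 8) - 6*x^2 + 9*x + 6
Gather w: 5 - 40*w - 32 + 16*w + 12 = -24*w - 15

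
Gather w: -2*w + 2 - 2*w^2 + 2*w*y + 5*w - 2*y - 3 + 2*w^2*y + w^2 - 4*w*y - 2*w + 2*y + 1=w^2*(2*y - 1) + w*(1 - 2*y)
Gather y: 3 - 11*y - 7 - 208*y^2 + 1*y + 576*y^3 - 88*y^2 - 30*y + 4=576*y^3 - 296*y^2 - 40*y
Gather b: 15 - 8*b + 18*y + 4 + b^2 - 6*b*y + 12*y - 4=b^2 + b*(-6*y - 8) + 30*y + 15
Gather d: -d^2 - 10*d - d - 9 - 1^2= -d^2 - 11*d - 10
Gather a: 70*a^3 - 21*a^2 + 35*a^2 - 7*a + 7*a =70*a^3 + 14*a^2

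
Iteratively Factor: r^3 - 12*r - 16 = (r - 4)*(r^2 + 4*r + 4) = (r - 4)*(r + 2)*(r + 2)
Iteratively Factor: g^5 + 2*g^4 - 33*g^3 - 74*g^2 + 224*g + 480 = (g + 4)*(g^4 - 2*g^3 - 25*g^2 + 26*g + 120) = (g - 3)*(g + 4)*(g^3 + g^2 - 22*g - 40) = (g - 3)*(g + 4)^2*(g^2 - 3*g - 10) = (g - 3)*(g + 2)*(g + 4)^2*(g - 5)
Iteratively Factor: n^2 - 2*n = (n)*(n - 2)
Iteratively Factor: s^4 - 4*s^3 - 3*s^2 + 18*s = (s - 3)*(s^3 - s^2 - 6*s) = (s - 3)*(s + 2)*(s^2 - 3*s) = s*(s - 3)*(s + 2)*(s - 3)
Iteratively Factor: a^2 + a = (a)*(a + 1)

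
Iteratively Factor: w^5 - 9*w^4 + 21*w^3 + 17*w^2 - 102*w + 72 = (w - 4)*(w^4 - 5*w^3 + w^2 + 21*w - 18) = (w - 4)*(w + 2)*(w^3 - 7*w^2 + 15*w - 9) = (w - 4)*(w - 3)*(w + 2)*(w^2 - 4*w + 3) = (w - 4)*(w - 3)*(w - 1)*(w + 2)*(w - 3)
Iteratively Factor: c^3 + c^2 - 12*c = (c + 4)*(c^2 - 3*c) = c*(c + 4)*(c - 3)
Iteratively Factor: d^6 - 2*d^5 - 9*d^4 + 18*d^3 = (d - 2)*(d^5 - 9*d^3) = (d - 3)*(d - 2)*(d^4 + 3*d^3) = (d - 3)*(d - 2)*(d + 3)*(d^3) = d*(d - 3)*(d - 2)*(d + 3)*(d^2) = d^2*(d - 3)*(d - 2)*(d + 3)*(d)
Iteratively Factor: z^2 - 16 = (z - 4)*(z + 4)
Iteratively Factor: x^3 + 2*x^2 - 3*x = (x + 3)*(x^2 - x) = (x - 1)*(x + 3)*(x)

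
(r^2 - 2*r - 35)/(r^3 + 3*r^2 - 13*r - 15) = (r - 7)/(r^2 - 2*r - 3)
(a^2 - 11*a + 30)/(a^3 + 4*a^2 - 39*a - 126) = (a - 5)/(a^2 + 10*a + 21)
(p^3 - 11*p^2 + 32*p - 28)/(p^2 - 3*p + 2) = (p^2 - 9*p + 14)/(p - 1)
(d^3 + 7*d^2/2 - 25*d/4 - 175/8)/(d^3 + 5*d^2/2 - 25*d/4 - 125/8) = (2*d + 7)/(2*d + 5)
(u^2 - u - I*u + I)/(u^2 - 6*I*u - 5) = (u - 1)/(u - 5*I)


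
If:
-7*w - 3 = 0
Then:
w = -3/7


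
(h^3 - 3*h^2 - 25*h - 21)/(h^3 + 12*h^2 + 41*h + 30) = (h^2 - 4*h - 21)/(h^2 + 11*h + 30)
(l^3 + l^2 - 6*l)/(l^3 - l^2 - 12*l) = (l - 2)/(l - 4)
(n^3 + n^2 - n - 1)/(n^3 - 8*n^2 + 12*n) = (n^3 + n^2 - n - 1)/(n*(n^2 - 8*n + 12))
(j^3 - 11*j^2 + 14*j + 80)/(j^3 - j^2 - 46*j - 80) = (j - 5)/(j + 5)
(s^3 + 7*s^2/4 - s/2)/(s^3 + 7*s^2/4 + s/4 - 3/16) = 4*s*(s + 2)/(4*s^2 + 8*s + 3)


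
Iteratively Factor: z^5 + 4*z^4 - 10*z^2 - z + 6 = (z - 1)*(z^4 + 5*z^3 + 5*z^2 - 5*z - 6) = (z - 1)*(z + 3)*(z^3 + 2*z^2 - z - 2) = (z - 1)^2*(z + 3)*(z^2 + 3*z + 2) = (z - 1)^2*(z + 1)*(z + 3)*(z + 2)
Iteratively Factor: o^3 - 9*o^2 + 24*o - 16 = (o - 1)*(o^2 - 8*o + 16) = (o - 4)*(o - 1)*(o - 4)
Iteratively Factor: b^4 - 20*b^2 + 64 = (b + 2)*(b^3 - 2*b^2 - 16*b + 32) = (b - 2)*(b + 2)*(b^2 - 16) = (b - 4)*(b - 2)*(b + 2)*(b + 4)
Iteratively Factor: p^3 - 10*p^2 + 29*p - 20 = (p - 5)*(p^2 - 5*p + 4) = (p - 5)*(p - 4)*(p - 1)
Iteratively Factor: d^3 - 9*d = (d - 3)*(d^2 + 3*d) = d*(d - 3)*(d + 3)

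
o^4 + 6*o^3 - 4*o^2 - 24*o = o*(o - 2)*(o + 2)*(o + 6)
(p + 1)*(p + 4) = p^2 + 5*p + 4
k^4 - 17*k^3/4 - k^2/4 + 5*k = k*(k - 4)*(k - 5/4)*(k + 1)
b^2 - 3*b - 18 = (b - 6)*(b + 3)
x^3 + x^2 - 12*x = x*(x - 3)*(x + 4)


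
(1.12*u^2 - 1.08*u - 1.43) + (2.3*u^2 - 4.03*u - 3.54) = 3.42*u^2 - 5.11*u - 4.97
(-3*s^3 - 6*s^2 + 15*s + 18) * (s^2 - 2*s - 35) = -3*s^5 + 132*s^3 + 198*s^2 - 561*s - 630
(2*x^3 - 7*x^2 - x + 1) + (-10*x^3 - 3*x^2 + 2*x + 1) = -8*x^3 - 10*x^2 + x + 2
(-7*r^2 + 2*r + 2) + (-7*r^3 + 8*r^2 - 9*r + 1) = -7*r^3 + r^2 - 7*r + 3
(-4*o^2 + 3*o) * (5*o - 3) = -20*o^3 + 27*o^2 - 9*o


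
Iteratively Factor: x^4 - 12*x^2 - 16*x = (x + 2)*(x^3 - 2*x^2 - 8*x) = (x - 4)*(x + 2)*(x^2 + 2*x) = (x - 4)*(x + 2)^2*(x)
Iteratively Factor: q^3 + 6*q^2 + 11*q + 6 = (q + 3)*(q^2 + 3*q + 2) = (q + 1)*(q + 3)*(q + 2)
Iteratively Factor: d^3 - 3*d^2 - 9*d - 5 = (d + 1)*(d^2 - 4*d - 5) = (d - 5)*(d + 1)*(d + 1)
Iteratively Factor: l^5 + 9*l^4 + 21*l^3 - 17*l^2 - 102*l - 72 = (l + 1)*(l^4 + 8*l^3 + 13*l^2 - 30*l - 72) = (l + 1)*(l + 3)*(l^3 + 5*l^2 - 2*l - 24) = (l + 1)*(l + 3)*(l + 4)*(l^2 + l - 6) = (l - 2)*(l + 1)*(l + 3)*(l + 4)*(l + 3)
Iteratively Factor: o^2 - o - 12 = (o + 3)*(o - 4)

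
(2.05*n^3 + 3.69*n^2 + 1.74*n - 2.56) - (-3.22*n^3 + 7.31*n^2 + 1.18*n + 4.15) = 5.27*n^3 - 3.62*n^2 + 0.56*n - 6.71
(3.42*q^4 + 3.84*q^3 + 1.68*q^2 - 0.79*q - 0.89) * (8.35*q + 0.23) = 28.557*q^5 + 32.8506*q^4 + 14.9112*q^3 - 6.2101*q^2 - 7.6132*q - 0.2047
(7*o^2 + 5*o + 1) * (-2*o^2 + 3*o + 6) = -14*o^4 + 11*o^3 + 55*o^2 + 33*o + 6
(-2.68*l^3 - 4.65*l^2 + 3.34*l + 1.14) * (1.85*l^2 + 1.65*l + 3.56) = -4.958*l^5 - 13.0245*l^4 - 11.0343*l^3 - 8.934*l^2 + 13.7714*l + 4.0584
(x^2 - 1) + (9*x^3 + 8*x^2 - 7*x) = 9*x^3 + 9*x^2 - 7*x - 1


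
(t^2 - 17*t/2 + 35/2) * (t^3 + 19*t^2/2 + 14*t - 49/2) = t^5 + t^4 - 197*t^3/4 + 91*t^2/4 + 1813*t/4 - 1715/4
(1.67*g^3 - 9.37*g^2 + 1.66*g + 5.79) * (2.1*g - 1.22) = 3.507*g^4 - 21.7144*g^3 + 14.9174*g^2 + 10.1338*g - 7.0638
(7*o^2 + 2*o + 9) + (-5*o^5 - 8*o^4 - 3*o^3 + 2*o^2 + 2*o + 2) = -5*o^5 - 8*o^4 - 3*o^3 + 9*o^2 + 4*o + 11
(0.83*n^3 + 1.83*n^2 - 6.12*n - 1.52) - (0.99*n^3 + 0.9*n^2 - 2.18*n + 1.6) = -0.16*n^3 + 0.93*n^2 - 3.94*n - 3.12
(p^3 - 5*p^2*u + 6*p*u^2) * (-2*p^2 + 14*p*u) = -2*p^5 + 24*p^4*u - 82*p^3*u^2 + 84*p^2*u^3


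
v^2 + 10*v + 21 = (v + 3)*(v + 7)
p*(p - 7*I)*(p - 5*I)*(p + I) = p^4 - 11*I*p^3 - 23*p^2 - 35*I*p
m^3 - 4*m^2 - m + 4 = (m - 4)*(m - 1)*(m + 1)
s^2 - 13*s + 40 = (s - 8)*(s - 5)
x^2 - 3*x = x*(x - 3)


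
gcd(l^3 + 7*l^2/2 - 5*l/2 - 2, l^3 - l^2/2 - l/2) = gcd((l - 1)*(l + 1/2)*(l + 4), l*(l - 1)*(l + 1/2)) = l^2 - l/2 - 1/2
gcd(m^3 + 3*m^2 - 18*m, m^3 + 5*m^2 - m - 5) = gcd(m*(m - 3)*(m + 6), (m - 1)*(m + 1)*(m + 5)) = 1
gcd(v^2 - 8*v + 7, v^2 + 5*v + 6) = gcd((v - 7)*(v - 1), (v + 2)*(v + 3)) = 1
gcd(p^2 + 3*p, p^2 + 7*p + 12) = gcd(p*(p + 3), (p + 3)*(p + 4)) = p + 3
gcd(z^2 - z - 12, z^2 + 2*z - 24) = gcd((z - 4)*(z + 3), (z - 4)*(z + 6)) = z - 4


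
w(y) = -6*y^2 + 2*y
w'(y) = 2 - 12*y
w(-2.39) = -39.05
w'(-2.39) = 30.68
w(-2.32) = -36.93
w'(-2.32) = 29.84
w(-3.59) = -84.51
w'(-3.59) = 45.08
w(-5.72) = -207.75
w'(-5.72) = 70.64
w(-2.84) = -54.07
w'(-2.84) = 36.08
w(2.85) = -43.04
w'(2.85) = -32.20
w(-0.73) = -4.66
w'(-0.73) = 10.76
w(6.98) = -278.36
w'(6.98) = -81.76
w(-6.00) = -228.00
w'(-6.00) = 74.00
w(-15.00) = -1380.00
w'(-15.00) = 182.00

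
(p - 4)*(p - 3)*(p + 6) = p^3 - p^2 - 30*p + 72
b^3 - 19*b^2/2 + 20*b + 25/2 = (b - 5)^2*(b + 1/2)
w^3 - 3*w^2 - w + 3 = (w - 3)*(w - 1)*(w + 1)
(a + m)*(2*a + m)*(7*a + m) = 14*a^3 + 23*a^2*m + 10*a*m^2 + m^3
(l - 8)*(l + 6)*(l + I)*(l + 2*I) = l^4 - 2*l^3 + 3*I*l^3 - 50*l^2 - 6*I*l^2 + 4*l - 144*I*l + 96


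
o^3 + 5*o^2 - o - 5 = (o - 1)*(o + 1)*(o + 5)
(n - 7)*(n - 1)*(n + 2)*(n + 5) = n^4 - n^3 - 39*n^2 - 31*n + 70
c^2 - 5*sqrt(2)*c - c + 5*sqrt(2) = (c - 1)*(c - 5*sqrt(2))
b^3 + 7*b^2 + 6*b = b*(b + 1)*(b + 6)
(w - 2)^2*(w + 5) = w^3 + w^2 - 16*w + 20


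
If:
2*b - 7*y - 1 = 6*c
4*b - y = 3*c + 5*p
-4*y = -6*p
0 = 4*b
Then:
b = 0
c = -13/15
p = 2/5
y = 3/5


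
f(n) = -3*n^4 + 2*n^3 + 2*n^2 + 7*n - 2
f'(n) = -12*n^3 + 6*n^2 + 4*n + 7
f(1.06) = 6.26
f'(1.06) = 3.69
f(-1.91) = -61.94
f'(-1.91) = 104.86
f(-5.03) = -2161.54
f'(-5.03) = 1665.85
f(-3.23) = -397.68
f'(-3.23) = 461.06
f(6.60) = -4986.11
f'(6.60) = -3155.19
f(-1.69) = -42.24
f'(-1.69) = 75.30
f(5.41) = -2158.78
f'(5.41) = -1695.84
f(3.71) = -414.72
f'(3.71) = -508.35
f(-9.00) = -21044.00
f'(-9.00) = 9205.00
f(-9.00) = -21044.00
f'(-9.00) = 9205.00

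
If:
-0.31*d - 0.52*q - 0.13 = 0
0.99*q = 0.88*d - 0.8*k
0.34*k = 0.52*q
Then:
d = -0.25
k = -0.15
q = -0.10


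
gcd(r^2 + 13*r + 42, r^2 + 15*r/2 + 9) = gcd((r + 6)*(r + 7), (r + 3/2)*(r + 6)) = r + 6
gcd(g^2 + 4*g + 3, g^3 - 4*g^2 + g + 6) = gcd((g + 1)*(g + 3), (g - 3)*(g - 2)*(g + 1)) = g + 1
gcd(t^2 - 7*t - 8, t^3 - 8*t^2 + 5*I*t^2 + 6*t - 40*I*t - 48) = t - 8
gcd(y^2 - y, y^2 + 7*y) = y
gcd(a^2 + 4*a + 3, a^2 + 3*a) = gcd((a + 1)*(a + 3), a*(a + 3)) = a + 3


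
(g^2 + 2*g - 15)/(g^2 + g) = (g^2 + 2*g - 15)/(g*(g + 1))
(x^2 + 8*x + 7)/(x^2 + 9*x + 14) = (x + 1)/(x + 2)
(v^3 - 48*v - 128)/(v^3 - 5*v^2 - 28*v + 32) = (v + 4)/(v - 1)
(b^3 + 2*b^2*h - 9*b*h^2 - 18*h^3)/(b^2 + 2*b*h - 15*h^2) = (b^2 + 5*b*h + 6*h^2)/(b + 5*h)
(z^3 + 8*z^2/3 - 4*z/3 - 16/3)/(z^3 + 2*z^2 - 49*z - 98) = (3*z^2 + 2*z - 8)/(3*(z^2 - 49))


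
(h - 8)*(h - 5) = h^2 - 13*h + 40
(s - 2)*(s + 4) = s^2 + 2*s - 8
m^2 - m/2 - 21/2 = (m - 7/2)*(m + 3)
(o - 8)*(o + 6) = o^2 - 2*o - 48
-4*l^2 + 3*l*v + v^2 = (-l + v)*(4*l + v)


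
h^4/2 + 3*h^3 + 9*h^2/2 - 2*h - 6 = (h/2 + 1)*(h - 1)*(h + 2)*(h + 3)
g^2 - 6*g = g*(g - 6)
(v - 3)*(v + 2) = v^2 - v - 6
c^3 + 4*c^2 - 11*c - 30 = (c - 3)*(c + 2)*(c + 5)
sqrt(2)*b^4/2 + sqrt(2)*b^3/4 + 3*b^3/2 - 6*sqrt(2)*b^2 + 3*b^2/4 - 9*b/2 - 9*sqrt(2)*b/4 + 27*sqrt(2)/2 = (b - 3/2)*(b - 3*sqrt(2)/2)*(b + 3*sqrt(2))*(sqrt(2)*b/2 + sqrt(2))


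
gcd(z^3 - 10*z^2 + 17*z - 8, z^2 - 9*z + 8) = z^2 - 9*z + 8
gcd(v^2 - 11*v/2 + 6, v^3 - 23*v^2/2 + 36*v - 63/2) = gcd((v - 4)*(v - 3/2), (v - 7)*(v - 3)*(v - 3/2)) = v - 3/2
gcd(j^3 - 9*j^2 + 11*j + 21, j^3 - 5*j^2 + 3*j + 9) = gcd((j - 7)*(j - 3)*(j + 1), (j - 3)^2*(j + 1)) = j^2 - 2*j - 3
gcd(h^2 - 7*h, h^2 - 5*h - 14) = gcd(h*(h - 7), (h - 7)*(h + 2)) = h - 7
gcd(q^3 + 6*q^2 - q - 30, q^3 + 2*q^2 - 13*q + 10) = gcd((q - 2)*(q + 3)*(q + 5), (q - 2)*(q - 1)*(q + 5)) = q^2 + 3*q - 10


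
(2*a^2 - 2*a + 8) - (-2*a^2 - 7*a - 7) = 4*a^2 + 5*a + 15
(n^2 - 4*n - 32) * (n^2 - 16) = n^4 - 4*n^3 - 48*n^2 + 64*n + 512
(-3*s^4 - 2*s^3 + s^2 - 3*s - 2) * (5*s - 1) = -15*s^5 - 7*s^4 + 7*s^3 - 16*s^2 - 7*s + 2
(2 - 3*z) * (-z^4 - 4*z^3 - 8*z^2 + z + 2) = 3*z^5 + 10*z^4 + 16*z^3 - 19*z^2 - 4*z + 4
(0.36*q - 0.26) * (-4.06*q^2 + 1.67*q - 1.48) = -1.4616*q^3 + 1.6568*q^2 - 0.967*q + 0.3848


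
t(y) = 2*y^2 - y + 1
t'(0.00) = -1.00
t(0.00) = 1.00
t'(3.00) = 11.00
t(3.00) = 16.00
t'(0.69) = 1.76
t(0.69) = 1.26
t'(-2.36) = -10.44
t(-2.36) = 14.50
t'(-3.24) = -13.96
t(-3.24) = 25.24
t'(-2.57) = -11.28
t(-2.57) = 16.78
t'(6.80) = 26.20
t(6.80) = 86.68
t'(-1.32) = -6.28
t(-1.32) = 5.80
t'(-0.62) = -3.48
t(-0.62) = 2.39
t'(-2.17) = -9.68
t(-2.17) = 12.59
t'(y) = 4*y - 1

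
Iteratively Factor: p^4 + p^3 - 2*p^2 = (p + 2)*(p^3 - p^2) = (p - 1)*(p + 2)*(p^2) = p*(p - 1)*(p + 2)*(p)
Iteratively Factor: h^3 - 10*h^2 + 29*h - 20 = (h - 5)*(h^2 - 5*h + 4) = (h - 5)*(h - 1)*(h - 4)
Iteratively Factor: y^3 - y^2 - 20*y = (y)*(y^2 - y - 20) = y*(y - 5)*(y + 4)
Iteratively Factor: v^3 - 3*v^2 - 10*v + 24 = (v + 3)*(v^2 - 6*v + 8) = (v - 4)*(v + 3)*(v - 2)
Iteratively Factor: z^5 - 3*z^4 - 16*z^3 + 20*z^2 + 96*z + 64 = (z + 2)*(z^4 - 5*z^3 - 6*z^2 + 32*z + 32) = (z - 4)*(z + 2)*(z^3 - z^2 - 10*z - 8) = (z - 4)^2*(z + 2)*(z^2 + 3*z + 2) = (z - 4)^2*(z + 2)^2*(z + 1)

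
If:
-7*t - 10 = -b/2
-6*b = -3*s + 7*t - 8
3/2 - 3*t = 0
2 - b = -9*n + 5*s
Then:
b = 27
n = 575/18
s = 105/2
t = 1/2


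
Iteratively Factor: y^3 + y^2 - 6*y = (y)*(y^2 + y - 6) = y*(y - 2)*(y + 3)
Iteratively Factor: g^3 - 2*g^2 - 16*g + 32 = (g - 2)*(g^2 - 16) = (g - 2)*(g + 4)*(g - 4)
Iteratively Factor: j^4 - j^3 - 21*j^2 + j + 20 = (j - 5)*(j^3 + 4*j^2 - j - 4) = (j - 5)*(j + 4)*(j^2 - 1) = (j - 5)*(j + 1)*(j + 4)*(j - 1)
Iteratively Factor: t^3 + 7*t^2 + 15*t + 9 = (t + 3)*(t^2 + 4*t + 3) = (t + 1)*(t + 3)*(t + 3)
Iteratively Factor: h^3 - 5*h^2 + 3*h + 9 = (h - 3)*(h^2 - 2*h - 3) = (h - 3)*(h + 1)*(h - 3)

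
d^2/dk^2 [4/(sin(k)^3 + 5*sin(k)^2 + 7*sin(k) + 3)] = 4*(9*sin(k)*cos(k)^2 + 28*cos(k)^2 + 40)/((sin(k) + 1)^3*(sin(k) + 3)^3)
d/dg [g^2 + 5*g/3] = 2*g + 5/3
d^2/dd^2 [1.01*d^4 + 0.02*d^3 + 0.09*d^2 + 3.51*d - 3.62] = 12.12*d^2 + 0.12*d + 0.18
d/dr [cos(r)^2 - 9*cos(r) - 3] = (9 - 2*cos(r))*sin(r)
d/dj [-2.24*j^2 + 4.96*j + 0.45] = 4.96 - 4.48*j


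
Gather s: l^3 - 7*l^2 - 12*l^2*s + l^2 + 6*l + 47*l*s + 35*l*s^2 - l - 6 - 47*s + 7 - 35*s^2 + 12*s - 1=l^3 - 6*l^2 + 5*l + s^2*(35*l - 35) + s*(-12*l^2 + 47*l - 35)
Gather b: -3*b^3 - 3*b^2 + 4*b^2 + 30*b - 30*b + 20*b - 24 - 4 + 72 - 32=-3*b^3 + b^2 + 20*b + 12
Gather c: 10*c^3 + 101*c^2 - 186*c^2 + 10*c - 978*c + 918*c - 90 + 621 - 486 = 10*c^3 - 85*c^2 - 50*c + 45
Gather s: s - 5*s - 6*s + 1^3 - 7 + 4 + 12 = 10 - 10*s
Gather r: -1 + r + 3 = r + 2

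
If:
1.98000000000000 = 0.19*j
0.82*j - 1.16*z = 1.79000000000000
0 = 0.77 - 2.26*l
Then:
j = 10.42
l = 0.34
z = 5.82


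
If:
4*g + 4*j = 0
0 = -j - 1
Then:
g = 1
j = -1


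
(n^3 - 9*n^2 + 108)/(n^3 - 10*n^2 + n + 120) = (n^2 - 12*n + 36)/(n^2 - 13*n + 40)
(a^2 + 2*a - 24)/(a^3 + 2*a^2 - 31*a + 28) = (a + 6)/(a^2 + 6*a - 7)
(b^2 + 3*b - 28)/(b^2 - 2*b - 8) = (b + 7)/(b + 2)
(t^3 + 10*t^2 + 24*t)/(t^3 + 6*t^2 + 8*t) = (t + 6)/(t + 2)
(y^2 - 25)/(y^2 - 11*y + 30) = (y + 5)/(y - 6)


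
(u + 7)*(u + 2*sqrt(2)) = u^2 + 2*sqrt(2)*u + 7*u + 14*sqrt(2)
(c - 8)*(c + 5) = c^2 - 3*c - 40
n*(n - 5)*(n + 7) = n^3 + 2*n^2 - 35*n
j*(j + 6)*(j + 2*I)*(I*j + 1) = I*j^4 - j^3 + 6*I*j^3 - 6*j^2 + 2*I*j^2 + 12*I*j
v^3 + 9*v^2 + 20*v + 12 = (v + 1)*(v + 2)*(v + 6)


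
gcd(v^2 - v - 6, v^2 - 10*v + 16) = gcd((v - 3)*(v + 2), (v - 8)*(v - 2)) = 1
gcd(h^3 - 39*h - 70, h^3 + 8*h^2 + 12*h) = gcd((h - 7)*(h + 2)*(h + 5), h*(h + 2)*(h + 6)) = h + 2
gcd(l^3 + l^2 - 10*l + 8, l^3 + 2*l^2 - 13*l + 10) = l^2 - 3*l + 2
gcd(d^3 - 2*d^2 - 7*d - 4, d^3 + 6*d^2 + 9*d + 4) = d^2 + 2*d + 1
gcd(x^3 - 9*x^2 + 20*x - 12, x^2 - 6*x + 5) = x - 1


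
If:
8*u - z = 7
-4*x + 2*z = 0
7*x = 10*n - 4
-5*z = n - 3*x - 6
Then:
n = 10/11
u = 93/88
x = 8/11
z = 16/11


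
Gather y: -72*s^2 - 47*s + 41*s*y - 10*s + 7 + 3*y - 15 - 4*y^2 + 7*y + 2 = -72*s^2 - 57*s - 4*y^2 + y*(41*s + 10) - 6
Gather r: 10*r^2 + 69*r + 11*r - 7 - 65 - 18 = 10*r^2 + 80*r - 90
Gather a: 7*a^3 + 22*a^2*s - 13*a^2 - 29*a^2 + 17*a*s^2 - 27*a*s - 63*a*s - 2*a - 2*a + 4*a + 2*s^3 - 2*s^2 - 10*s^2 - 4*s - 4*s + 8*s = 7*a^3 + a^2*(22*s - 42) + a*(17*s^2 - 90*s) + 2*s^3 - 12*s^2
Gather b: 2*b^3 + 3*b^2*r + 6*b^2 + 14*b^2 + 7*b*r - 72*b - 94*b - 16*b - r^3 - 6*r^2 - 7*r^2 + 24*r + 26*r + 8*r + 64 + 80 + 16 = 2*b^3 + b^2*(3*r + 20) + b*(7*r - 182) - r^3 - 13*r^2 + 58*r + 160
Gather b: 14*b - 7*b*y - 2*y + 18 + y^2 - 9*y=b*(14 - 7*y) + y^2 - 11*y + 18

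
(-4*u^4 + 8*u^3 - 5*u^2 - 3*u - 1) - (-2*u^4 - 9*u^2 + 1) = -2*u^4 + 8*u^3 + 4*u^2 - 3*u - 2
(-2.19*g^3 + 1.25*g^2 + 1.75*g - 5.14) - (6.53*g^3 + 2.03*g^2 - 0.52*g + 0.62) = -8.72*g^3 - 0.78*g^2 + 2.27*g - 5.76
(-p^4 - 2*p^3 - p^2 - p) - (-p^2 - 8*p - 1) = -p^4 - 2*p^3 + 7*p + 1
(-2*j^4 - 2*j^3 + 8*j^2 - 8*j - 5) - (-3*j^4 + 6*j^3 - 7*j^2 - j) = j^4 - 8*j^3 + 15*j^2 - 7*j - 5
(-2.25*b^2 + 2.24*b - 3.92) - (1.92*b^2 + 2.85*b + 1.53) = -4.17*b^2 - 0.61*b - 5.45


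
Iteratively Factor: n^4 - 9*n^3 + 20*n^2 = (n - 5)*(n^3 - 4*n^2) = (n - 5)*(n - 4)*(n^2) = n*(n - 5)*(n - 4)*(n)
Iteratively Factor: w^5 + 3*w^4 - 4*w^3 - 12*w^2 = (w - 2)*(w^4 + 5*w^3 + 6*w^2) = w*(w - 2)*(w^3 + 5*w^2 + 6*w) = w*(w - 2)*(w + 3)*(w^2 + 2*w) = w^2*(w - 2)*(w + 3)*(w + 2)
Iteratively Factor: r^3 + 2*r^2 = (r + 2)*(r^2) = r*(r + 2)*(r)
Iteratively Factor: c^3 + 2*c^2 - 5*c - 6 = (c + 1)*(c^2 + c - 6) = (c + 1)*(c + 3)*(c - 2)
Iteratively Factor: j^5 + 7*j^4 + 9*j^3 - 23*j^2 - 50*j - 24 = (j + 1)*(j^4 + 6*j^3 + 3*j^2 - 26*j - 24) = (j + 1)*(j + 3)*(j^3 + 3*j^2 - 6*j - 8) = (j + 1)^2*(j + 3)*(j^2 + 2*j - 8) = (j + 1)^2*(j + 3)*(j + 4)*(j - 2)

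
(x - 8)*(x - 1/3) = x^2 - 25*x/3 + 8/3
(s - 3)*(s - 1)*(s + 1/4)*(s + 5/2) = s^4 - 5*s^3/4 - 59*s^2/8 + 23*s/4 + 15/8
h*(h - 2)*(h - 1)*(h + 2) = h^4 - h^3 - 4*h^2 + 4*h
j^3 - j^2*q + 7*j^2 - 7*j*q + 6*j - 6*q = (j + 1)*(j + 6)*(j - q)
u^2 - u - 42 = (u - 7)*(u + 6)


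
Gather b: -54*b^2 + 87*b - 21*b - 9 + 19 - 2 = -54*b^2 + 66*b + 8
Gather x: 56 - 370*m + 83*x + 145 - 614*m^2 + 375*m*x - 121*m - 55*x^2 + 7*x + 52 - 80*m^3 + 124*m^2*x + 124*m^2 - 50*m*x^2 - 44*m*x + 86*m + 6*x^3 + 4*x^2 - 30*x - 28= -80*m^3 - 490*m^2 - 405*m + 6*x^3 + x^2*(-50*m - 51) + x*(124*m^2 + 331*m + 60) + 225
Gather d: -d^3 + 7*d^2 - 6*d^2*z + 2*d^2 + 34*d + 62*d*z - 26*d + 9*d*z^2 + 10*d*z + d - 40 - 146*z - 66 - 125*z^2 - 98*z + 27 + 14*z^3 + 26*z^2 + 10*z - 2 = -d^3 + d^2*(9 - 6*z) + d*(9*z^2 + 72*z + 9) + 14*z^3 - 99*z^2 - 234*z - 81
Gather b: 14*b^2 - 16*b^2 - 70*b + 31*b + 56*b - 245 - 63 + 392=-2*b^2 + 17*b + 84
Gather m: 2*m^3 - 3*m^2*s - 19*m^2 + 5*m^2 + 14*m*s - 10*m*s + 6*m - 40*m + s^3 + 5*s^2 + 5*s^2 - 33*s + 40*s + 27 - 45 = 2*m^3 + m^2*(-3*s - 14) + m*(4*s - 34) + s^3 + 10*s^2 + 7*s - 18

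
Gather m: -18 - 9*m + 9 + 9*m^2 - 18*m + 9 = 9*m^2 - 27*m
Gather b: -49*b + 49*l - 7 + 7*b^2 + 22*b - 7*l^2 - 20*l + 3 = 7*b^2 - 27*b - 7*l^2 + 29*l - 4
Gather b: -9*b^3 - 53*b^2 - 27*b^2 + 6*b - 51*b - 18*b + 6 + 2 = -9*b^3 - 80*b^2 - 63*b + 8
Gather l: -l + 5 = 5 - l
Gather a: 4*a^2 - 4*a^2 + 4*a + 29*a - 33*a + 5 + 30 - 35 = 0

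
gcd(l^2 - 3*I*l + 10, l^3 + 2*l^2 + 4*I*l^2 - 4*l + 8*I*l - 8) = l + 2*I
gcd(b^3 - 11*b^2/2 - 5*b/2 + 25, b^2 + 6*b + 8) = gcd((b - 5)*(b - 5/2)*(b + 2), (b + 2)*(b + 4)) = b + 2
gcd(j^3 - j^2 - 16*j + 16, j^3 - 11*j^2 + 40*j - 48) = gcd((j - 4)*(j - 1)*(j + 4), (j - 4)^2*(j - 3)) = j - 4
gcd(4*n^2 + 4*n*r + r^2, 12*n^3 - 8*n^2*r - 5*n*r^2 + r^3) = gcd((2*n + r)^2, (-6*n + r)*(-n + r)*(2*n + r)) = 2*n + r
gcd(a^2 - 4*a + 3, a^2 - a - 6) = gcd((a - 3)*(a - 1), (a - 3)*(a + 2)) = a - 3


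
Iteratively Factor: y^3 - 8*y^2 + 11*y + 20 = (y + 1)*(y^2 - 9*y + 20) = (y - 4)*(y + 1)*(y - 5)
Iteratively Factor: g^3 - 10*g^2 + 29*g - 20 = (g - 5)*(g^2 - 5*g + 4) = (g - 5)*(g - 4)*(g - 1)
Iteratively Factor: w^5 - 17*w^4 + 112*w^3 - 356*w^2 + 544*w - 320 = (w - 4)*(w^4 - 13*w^3 + 60*w^2 - 116*w + 80) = (w - 4)*(w - 2)*(w^3 - 11*w^2 + 38*w - 40) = (w - 4)*(w - 2)^2*(w^2 - 9*w + 20) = (w - 4)^2*(w - 2)^2*(w - 5)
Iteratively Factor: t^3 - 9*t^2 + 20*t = (t)*(t^2 - 9*t + 20) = t*(t - 4)*(t - 5)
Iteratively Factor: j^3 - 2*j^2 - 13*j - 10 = (j + 2)*(j^2 - 4*j - 5) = (j + 1)*(j + 2)*(j - 5)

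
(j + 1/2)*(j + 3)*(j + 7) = j^3 + 21*j^2/2 + 26*j + 21/2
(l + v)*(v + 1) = l*v + l + v^2 + v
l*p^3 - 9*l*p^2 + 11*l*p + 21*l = (p - 7)*(p - 3)*(l*p + l)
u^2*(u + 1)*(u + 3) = u^4 + 4*u^3 + 3*u^2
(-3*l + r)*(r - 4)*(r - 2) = -3*l*r^2 + 18*l*r - 24*l + r^3 - 6*r^2 + 8*r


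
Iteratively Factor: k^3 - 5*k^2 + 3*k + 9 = (k - 3)*(k^2 - 2*k - 3) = (k - 3)*(k + 1)*(k - 3)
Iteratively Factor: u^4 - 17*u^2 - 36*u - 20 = (u + 2)*(u^3 - 2*u^2 - 13*u - 10) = (u - 5)*(u + 2)*(u^2 + 3*u + 2) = (u - 5)*(u + 2)^2*(u + 1)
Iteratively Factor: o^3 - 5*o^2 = (o)*(o^2 - 5*o) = o^2*(o - 5)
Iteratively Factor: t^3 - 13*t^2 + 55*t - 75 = (t - 3)*(t^2 - 10*t + 25) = (t - 5)*(t - 3)*(t - 5)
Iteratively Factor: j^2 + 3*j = (j)*(j + 3)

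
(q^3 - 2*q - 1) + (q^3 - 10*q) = 2*q^3 - 12*q - 1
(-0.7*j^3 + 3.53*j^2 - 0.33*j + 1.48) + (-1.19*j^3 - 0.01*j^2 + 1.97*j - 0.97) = -1.89*j^3 + 3.52*j^2 + 1.64*j + 0.51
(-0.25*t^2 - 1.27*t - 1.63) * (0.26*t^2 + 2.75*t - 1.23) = -0.065*t^4 - 1.0177*t^3 - 3.6088*t^2 - 2.9204*t + 2.0049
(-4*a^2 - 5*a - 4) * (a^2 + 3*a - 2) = -4*a^4 - 17*a^3 - 11*a^2 - 2*a + 8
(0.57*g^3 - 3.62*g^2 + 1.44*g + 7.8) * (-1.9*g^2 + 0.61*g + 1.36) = -1.083*g^5 + 7.2257*g^4 - 4.169*g^3 - 18.8648*g^2 + 6.7164*g + 10.608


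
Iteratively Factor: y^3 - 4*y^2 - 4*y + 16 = (y - 4)*(y^2 - 4) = (y - 4)*(y + 2)*(y - 2)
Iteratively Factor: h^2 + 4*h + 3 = (h + 1)*(h + 3)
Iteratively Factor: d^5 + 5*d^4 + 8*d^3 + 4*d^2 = (d)*(d^4 + 5*d^3 + 8*d^2 + 4*d) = d^2*(d^3 + 5*d^2 + 8*d + 4) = d^2*(d + 2)*(d^2 + 3*d + 2) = d^2*(d + 2)^2*(d + 1)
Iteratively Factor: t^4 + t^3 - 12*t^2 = (t - 3)*(t^3 + 4*t^2) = t*(t - 3)*(t^2 + 4*t) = t^2*(t - 3)*(t + 4)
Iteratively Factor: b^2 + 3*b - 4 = (b - 1)*(b + 4)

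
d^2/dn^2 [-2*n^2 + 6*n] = -4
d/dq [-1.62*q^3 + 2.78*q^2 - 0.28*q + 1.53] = -4.86*q^2 + 5.56*q - 0.28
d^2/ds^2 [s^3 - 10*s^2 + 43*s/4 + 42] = 6*s - 20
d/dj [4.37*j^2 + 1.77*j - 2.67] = 8.74*j + 1.77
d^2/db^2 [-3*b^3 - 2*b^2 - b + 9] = -18*b - 4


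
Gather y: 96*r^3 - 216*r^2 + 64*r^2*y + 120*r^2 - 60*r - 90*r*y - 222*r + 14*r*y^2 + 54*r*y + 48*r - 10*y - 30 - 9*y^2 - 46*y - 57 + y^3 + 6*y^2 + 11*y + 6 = 96*r^3 - 96*r^2 - 234*r + y^3 + y^2*(14*r - 3) + y*(64*r^2 - 36*r - 45) - 81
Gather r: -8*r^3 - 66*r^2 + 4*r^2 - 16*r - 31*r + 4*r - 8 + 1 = -8*r^3 - 62*r^2 - 43*r - 7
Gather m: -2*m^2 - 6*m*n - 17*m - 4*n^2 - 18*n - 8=-2*m^2 + m*(-6*n - 17) - 4*n^2 - 18*n - 8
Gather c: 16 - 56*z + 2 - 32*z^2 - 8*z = -32*z^2 - 64*z + 18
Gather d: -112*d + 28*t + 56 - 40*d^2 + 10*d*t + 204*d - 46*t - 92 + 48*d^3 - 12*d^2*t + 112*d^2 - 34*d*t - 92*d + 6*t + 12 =48*d^3 + d^2*(72 - 12*t) - 24*d*t - 12*t - 24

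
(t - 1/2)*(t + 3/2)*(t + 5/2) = t^3 + 7*t^2/2 + 7*t/4 - 15/8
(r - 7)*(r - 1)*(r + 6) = r^3 - 2*r^2 - 41*r + 42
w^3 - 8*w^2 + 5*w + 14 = (w - 7)*(w - 2)*(w + 1)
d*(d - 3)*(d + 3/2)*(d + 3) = d^4 + 3*d^3/2 - 9*d^2 - 27*d/2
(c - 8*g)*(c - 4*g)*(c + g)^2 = c^4 - 10*c^3*g + 9*c^2*g^2 + 52*c*g^3 + 32*g^4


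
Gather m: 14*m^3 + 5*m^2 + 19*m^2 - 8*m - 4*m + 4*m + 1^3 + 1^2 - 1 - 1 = 14*m^3 + 24*m^2 - 8*m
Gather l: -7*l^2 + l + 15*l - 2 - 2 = -7*l^2 + 16*l - 4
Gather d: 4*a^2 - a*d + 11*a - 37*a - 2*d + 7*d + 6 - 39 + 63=4*a^2 - 26*a + d*(5 - a) + 30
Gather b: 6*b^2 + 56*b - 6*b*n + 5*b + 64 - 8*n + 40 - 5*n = 6*b^2 + b*(61 - 6*n) - 13*n + 104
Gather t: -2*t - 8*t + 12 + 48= 60 - 10*t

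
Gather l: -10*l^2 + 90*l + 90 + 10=-10*l^2 + 90*l + 100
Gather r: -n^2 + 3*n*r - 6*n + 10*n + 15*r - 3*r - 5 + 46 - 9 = -n^2 + 4*n + r*(3*n + 12) + 32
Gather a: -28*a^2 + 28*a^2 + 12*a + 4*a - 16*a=0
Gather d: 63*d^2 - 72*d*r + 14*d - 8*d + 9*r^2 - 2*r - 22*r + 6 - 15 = 63*d^2 + d*(6 - 72*r) + 9*r^2 - 24*r - 9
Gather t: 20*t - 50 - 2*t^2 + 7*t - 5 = -2*t^2 + 27*t - 55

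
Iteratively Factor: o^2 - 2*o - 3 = (o + 1)*(o - 3)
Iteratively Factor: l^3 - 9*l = (l)*(l^2 - 9) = l*(l - 3)*(l + 3)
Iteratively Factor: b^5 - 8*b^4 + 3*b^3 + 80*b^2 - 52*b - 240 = (b - 3)*(b^4 - 5*b^3 - 12*b^2 + 44*b + 80) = (b - 3)*(b + 2)*(b^3 - 7*b^2 + 2*b + 40) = (b - 3)*(b + 2)^2*(b^2 - 9*b + 20) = (b - 4)*(b - 3)*(b + 2)^2*(b - 5)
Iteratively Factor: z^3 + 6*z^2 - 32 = (z + 4)*(z^2 + 2*z - 8) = (z + 4)^2*(z - 2)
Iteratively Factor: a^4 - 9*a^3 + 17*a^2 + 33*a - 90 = (a - 3)*(a^3 - 6*a^2 - a + 30) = (a - 5)*(a - 3)*(a^2 - a - 6) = (a - 5)*(a - 3)^2*(a + 2)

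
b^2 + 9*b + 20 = (b + 4)*(b + 5)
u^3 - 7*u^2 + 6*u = u*(u - 6)*(u - 1)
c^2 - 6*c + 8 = (c - 4)*(c - 2)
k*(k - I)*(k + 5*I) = k^3 + 4*I*k^2 + 5*k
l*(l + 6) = l^2 + 6*l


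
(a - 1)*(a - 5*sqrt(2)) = a^2 - 5*sqrt(2)*a - a + 5*sqrt(2)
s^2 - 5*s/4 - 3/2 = (s - 2)*(s + 3/4)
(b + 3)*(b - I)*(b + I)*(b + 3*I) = b^4 + 3*b^3 + 3*I*b^3 + b^2 + 9*I*b^2 + 3*b + 3*I*b + 9*I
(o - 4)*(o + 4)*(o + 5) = o^3 + 5*o^2 - 16*o - 80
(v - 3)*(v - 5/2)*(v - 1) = v^3 - 13*v^2/2 + 13*v - 15/2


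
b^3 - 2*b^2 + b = b*(b - 1)^2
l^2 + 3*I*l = l*(l + 3*I)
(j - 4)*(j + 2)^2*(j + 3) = j^4 + 3*j^3 - 12*j^2 - 52*j - 48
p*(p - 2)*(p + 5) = p^3 + 3*p^2 - 10*p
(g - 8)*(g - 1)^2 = g^3 - 10*g^2 + 17*g - 8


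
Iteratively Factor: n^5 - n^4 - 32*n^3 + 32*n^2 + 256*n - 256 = (n + 4)*(n^4 - 5*n^3 - 12*n^2 + 80*n - 64) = (n + 4)^2*(n^3 - 9*n^2 + 24*n - 16) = (n - 4)*(n + 4)^2*(n^2 - 5*n + 4) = (n - 4)*(n - 1)*(n + 4)^2*(n - 4)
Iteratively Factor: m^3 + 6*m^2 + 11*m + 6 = (m + 3)*(m^2 + 3*m + 2) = (m + 2)*(m + 3)*(m + 1)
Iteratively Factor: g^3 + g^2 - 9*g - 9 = (g - 3)*(g^2 + 4*g + 3) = (g - 3)*(g + 3)*(g + 1)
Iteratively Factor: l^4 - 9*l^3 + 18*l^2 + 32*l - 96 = (l - 4)*(l^3 - 5*l^2 - 2*l + 24) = (l - 4)^2*(l^2 - l - 6) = (l - 4)^2*(l - 3)*(l + 2)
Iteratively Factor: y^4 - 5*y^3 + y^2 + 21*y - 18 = (y - 3)*(y^3 - 2*y^2 - 5*y + 6) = (y - 3)*(y - 1)*(y^2 - y - 6) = (y - 3)*(y - 1)*(y + 2)*(y - 3)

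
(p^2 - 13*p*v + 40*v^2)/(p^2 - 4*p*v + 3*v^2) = (p^2 - 13*p*v + 40*v^2)/(p^2 - 4*p*v + 3*v^2)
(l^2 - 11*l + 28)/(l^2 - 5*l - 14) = (l - 4)/(l + 2)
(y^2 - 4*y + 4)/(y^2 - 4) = (y - 2)/(y + 2)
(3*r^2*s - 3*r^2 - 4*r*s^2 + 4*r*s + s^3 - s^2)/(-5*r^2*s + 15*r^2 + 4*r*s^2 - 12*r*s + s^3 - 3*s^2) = (-3*r*s + 3*r + s^2 - s)/(5*r*s - 15*r + s^2 - 3*s)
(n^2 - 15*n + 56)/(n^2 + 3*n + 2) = (n^2 - 15*n + 56)/(n^2 + 3*n + 2)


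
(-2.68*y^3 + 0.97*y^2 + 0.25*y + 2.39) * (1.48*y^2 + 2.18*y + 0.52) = -3.9664*y^5 - 4.4068*y^4 + 1.091*y^3 + 4.5866*y^2 + 5.3402*y + 1.2428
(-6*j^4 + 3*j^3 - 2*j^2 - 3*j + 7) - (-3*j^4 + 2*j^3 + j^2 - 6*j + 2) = -3*j^4 + j^3 - 3*j^2 + 3*j + 5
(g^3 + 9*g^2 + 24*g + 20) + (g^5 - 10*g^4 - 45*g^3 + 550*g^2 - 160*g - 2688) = g^5 - 10*g^4 - 44*g^3 + 559*g^2 - 136*g - 2668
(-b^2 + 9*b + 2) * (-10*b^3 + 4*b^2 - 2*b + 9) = 10*b^5 - 94*b^4 + 18*b^3 - 19*b^2 + 77*b + 18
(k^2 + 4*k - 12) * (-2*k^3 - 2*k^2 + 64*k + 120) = -2*k^5 - 10*k^4 + 80*k^3 + 400*k^2 - 288*k - 1440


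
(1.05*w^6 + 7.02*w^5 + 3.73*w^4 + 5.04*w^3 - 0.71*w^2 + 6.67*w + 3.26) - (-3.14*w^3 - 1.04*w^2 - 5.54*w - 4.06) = 1.05*w^6 + 7.02*w^5 + 3.73*w^4 + 8.18*w^3 + 0.33*w^2 + 12.21*w + 7.32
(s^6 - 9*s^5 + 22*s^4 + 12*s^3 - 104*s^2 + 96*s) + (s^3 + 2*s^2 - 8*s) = s^6 - 9*s^5 + 22*s^4 + 13*s^3 - 102*s^2 + 88*s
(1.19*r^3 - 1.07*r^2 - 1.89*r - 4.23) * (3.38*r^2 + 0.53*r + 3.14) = 4.0222*r^5 - 2.9859*r^4 - 3.2187*r^3 - 18.6589*r^2 - 8.1765*r - 13.2822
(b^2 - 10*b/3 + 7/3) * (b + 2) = b^3 - 4*b^2/3 - 13*b/3 + 14/3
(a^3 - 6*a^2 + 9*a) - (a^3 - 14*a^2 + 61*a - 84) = 8*a^2 - 52*a + 84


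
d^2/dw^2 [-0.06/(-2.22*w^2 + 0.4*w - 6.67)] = (-0.591408*w^2 + 0.10656*w + 0.06*(4.44*w - 0.4)*(8.88*w - 0.8) - 1.776888)/(2.22*w^2 - 0.4*w + 6.67)^3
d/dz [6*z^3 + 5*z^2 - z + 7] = 18*z^2 + 10*z - 1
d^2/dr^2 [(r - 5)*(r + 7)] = 2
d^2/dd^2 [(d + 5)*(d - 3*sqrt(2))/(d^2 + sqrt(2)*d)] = 2*(-4*sqrt(2)*d^3 + 5*d^3 - 45*sqrt(2)*d^2 - 90*d - 30*sqrt(2))/(d^3*(d^3 + 3*sqrt(2)*d^2 + 6*d + 2*sqrt(2)))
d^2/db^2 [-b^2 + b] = -2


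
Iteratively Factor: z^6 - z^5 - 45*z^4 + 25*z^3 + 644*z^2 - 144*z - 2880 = (z + 4)*(z^5 - 5*z^4 - 25*z^3 + 125*z^2 + 144*z - 720) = (z + 3)*(z + 4)*(z^4 - 8*z^3 - z^2 + 128*z - 240) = (z - 5)*(z + 3)*(z + 4)*(z^3 - 3*z^2 - 16*z + 48) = (z - 5)*(z - 4)*(z + 3)*(z + 4)*(z^2 + z - 12) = (z - 5)*(z - 4)*(z - 3)*(z + 3)*(z + 4)*(z + 4)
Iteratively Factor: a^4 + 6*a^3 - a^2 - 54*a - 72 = (a + 3)*(a^3 + 3*a^2 - 10*a - 24) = (a + 3)*(a + 4)*(a^2 - a - 6) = (a - 3)*(a + 3)*(a + 4)*(a + 2)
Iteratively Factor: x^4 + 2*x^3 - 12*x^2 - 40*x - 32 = (x - 4)*(x^3 + 6*x^2 + 12*x + 8) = (x - 4)*(x + 2)*(x^2 + 4*x + 4) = (x - 4)*(x + 2)^2*(x + 2)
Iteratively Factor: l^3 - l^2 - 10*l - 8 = (l + 1)*(l^2 - 2*l - 8) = (l + 1)*(l + 2)*(l - 4)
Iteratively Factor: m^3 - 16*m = (m)*(m^2 - 16) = m*(m + 4)*(m - 4)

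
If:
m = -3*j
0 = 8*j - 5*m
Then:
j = 0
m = 0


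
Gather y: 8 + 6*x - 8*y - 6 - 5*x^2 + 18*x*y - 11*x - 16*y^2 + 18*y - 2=-5*x^2 - 5*x - 16*y^2 + y*(18*x + 10)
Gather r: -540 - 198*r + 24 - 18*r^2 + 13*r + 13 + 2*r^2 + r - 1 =-16*r^2 - 184*r - 504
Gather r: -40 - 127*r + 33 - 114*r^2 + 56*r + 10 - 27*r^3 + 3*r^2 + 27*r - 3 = -27*r^3 - 111*r^2 - 44*r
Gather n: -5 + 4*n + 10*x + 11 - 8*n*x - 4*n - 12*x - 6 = -8*n*x - 2*x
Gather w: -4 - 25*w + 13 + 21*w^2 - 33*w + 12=21*w^2 - 58*w + 21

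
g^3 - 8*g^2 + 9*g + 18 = (g - 6)*(g - 3)*(g + 1)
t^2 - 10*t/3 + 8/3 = (t - 2)*(t - 4/3)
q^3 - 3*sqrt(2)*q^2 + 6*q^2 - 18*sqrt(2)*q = q*(q + 6)*(q - 3*sqrt(2))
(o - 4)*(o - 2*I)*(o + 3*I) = o^3 - 4*o^2 + I*o^2 + 6*o - 4*I*o - 24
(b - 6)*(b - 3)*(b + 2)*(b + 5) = b^4 - 2*b^3 - 35*b^2 + 36*b + 180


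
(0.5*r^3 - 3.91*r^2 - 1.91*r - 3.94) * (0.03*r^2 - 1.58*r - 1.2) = 0.015*r^5 - 0.9073*r^4 + 5.5205*r^3 + 7.5916*r^2 + 8.5172*r + 4.728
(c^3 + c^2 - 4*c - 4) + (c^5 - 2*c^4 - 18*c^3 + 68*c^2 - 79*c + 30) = c^5 - 2*c^4 - 17*c^3 + 69*c^2 - 83*c + 26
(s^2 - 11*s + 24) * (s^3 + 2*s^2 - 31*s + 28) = s^5 - 9*s^4 - 29*s^3 + 417*s^2 - 1052*s + 672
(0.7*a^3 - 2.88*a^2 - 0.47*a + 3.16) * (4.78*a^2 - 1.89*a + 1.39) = 3.346*a^5 - 15.0894*a^4 + 4.1696*a^3 + 11.9899*a^2 - 6.6257*a + 4.3924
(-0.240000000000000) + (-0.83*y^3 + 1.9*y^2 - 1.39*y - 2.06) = -0.83*y^3 + 1.9*y^2 - 1.39*y - 2.3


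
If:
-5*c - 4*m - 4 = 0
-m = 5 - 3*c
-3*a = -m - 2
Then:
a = -1/17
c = 16/17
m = -37/17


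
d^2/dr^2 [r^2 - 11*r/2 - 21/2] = 2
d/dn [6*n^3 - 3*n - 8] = 18*n^2 - 3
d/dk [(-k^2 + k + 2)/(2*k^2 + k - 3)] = (-3*k^2 - 2*k - 5)/(4*k^4 + 4*k^3 - 11*k^2 - 6*k + 9)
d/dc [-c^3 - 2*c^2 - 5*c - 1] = -3*c^2 - 4*c - 5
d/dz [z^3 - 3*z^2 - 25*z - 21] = 3*z^2 - 6*z - 25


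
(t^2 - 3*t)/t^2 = (t - 3)/t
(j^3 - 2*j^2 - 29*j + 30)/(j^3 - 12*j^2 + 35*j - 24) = (j^2 - j - 30)/(j^2 - 11*j + 24)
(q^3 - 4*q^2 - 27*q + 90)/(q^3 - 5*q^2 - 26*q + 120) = (q - 3)/(q - 4)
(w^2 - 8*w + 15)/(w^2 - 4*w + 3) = (w - 5)/(w - 1)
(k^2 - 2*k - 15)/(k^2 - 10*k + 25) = (k + 3)/(k - 5)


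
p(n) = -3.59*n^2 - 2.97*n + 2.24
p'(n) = -7.18*n - 2.97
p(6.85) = -186.56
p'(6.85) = -52.15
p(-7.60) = -182.55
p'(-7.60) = 51.60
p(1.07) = -5.05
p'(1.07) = -10.65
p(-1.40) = -0.64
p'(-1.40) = 7.08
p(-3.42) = -29.59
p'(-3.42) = 21.59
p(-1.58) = -2.03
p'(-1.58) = 8.37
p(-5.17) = -78.36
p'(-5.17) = 34.15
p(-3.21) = -25.22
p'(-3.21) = 20.08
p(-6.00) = -109.18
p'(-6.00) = 40.11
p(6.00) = -144.82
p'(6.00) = -46.05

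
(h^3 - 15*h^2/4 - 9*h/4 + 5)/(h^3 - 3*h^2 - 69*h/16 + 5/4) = 4*(h - 1)/(4*h - 1)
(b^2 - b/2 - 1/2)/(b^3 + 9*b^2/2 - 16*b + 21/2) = (2*b + 1)/(2*b^2 + 11*b - 21)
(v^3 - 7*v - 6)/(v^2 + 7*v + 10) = (v^2 - 2*v - 3)/(v + 5)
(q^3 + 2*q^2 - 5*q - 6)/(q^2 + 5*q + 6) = (q^2 - q - 2)/(q + 2)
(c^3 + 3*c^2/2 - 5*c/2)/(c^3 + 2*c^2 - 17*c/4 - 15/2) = 2*c*(c - 1)/(2*c^2 - c - 6)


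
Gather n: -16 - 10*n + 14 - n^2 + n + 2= -n^2 - 9*n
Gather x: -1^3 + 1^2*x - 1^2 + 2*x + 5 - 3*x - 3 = 0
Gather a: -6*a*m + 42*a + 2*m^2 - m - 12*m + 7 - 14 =a*(42 - 6*m) + 2*m^2 - 13*m - 7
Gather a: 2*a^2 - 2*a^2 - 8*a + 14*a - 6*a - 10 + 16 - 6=0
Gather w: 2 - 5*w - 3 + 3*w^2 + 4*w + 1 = 3*w^2 - w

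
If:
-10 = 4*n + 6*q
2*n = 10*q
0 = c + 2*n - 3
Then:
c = 89/13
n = -25/13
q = -5/13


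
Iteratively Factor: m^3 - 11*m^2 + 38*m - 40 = (m - 5)*(m^2 - 6*m + 8) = (m - 5)*(m - 4)*(m - 2)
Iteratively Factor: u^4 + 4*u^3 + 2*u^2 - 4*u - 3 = (u - 1)*(u^3 + 5*u^2 + 7*u + 3) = (u - 1)*(u + 1)*(u^2 + 4*u + 3) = (u - 1)*(u + 1)^2*(u + 3)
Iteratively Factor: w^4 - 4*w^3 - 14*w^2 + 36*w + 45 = (w + 1)*(w^3 - 5*w^2 - 9*w + 45) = (w - 3)*(w + 1)*(w^2 - 2*w - 15) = (w - 5)*(w - 3)*(w + 1)*(w + 3)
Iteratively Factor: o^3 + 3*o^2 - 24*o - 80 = (o - 5)*(o^2 + 8*o + 16) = (o - 5)*(o + 4)*(o + 4)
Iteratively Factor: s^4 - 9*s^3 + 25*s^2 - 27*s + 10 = (s - 5)*(s^3 - 4*s^2 + 5*s - 2) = (s - 5)*(s - 1)*(s^2 - 3*s + 2) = (s - 5)*(s - 2)*(s - 1)*(s - 1)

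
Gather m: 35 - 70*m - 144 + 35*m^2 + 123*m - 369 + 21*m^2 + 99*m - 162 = 56*m^2 + 152*m - 640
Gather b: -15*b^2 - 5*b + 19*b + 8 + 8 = -15*b^2 + 14*b + 16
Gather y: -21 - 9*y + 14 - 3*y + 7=-12*y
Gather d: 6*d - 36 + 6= 6*d - 30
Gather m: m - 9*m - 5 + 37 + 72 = 104 - 8*m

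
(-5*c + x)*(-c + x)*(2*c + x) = 10*c^3 - 7*c^2*x - 4*c*x^2 + x^3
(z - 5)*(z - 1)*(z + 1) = z^3 - 5*z^2 - z + 5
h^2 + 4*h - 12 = (h - 2)*(h + 6)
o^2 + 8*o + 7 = (o + 1)*(o + 7)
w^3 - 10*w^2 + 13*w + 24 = (w - 8)*(w - 3)*(w + 1)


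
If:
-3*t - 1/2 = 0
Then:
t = -1/6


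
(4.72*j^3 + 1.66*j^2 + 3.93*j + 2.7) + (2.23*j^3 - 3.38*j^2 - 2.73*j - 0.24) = 6.95*j^3 - 1.72*j^2 + 1.2*j + 2.46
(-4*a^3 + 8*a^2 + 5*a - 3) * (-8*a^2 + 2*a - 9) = 32*a^5 - 72*a^4 + 12*a^3 - 38*a^2 - 51*a + 27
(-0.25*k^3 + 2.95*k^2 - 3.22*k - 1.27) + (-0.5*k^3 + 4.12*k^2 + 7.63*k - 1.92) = -0.75*k^3 + 7.07*k^2 + 4.41*k - 3.19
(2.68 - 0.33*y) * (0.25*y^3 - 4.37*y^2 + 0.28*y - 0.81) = -0.0825*y^4 + 2.1121*y^3 - 11.804*y^2 + 1.0177*y - 2.1708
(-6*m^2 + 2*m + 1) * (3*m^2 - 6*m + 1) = -18*m^4 + 42*m^3 - 15*m^2 - 4*m + 1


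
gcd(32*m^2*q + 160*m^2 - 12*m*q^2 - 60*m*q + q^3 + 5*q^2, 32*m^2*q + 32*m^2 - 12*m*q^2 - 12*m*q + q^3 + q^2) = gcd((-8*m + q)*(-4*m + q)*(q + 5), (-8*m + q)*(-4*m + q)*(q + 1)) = 32*m^2 - 12*m*q + q^2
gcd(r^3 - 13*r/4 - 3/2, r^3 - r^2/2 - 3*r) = r^2 - r/2 - 3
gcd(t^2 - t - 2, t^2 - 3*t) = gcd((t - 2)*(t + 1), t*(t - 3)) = 1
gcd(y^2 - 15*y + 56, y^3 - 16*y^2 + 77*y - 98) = y - 7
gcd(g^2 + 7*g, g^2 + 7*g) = g^2 + 7*g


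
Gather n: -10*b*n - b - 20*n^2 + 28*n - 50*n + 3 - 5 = -b - 20*n^2 + n*(-10*b - 22) - 2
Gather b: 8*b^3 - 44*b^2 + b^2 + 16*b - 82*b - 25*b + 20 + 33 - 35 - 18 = 8*b^3 - 43*b^2 - 91*b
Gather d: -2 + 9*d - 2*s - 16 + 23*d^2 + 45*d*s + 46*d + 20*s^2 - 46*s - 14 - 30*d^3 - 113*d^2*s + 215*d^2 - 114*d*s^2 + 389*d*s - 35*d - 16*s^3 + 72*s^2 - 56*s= -30*d^3 + d^2*(238 - 113*s) + d*(-114*s^2 + 434*s + 20) - 16*s^3 + 92*s^2 - 104*s - 32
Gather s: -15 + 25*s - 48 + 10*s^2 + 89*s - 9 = 10*s^2 + 114*s - 72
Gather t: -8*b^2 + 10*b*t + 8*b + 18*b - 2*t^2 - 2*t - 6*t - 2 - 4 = -8*b^2 + 26*b - 2*t^2 + t*(10*b - 8) - 6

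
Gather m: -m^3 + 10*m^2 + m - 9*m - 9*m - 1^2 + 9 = -m^3 + 10*m^2 - 17*m + 8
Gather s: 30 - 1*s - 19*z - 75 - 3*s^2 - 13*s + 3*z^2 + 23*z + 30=-3*s^2 - 14*s + 3*z^2 + 4*z - 15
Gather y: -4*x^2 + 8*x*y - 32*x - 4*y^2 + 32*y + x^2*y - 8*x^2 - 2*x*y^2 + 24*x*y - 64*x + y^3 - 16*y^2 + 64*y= -12*x^2 - 96*x + y^3 + y^2*(-2*x - 20) + y*(x^2 + 32*x + 96)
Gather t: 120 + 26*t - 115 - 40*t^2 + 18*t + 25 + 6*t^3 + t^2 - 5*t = 6*t^3 - 39*t^2 + 39*t + 30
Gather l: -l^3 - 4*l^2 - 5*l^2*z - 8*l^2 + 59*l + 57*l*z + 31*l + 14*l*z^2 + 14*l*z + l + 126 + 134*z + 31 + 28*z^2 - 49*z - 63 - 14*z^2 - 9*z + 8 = -l^3 + l^2*(-5*z - 12) + l*(14*z^2 + 71*z + 91) + 14*z^2 + 76*z + 102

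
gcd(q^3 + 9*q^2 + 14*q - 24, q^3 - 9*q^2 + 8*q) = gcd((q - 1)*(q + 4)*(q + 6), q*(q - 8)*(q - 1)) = q - 1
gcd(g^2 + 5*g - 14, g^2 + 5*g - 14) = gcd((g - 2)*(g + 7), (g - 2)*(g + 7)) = g^2 + 5*g - 14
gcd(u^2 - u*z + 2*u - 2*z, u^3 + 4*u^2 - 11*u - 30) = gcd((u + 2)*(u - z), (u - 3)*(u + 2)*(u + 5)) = u + 2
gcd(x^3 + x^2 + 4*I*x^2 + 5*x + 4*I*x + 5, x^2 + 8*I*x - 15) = x + 5*I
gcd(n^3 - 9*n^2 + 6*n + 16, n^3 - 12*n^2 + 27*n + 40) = n^2 - 7*n - 8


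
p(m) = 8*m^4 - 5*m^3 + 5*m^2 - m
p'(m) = 32*m^3 - 15*m^2 + 10*m - 1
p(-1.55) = 78.36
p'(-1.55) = -171.70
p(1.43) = 27.63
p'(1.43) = 76.20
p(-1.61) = 89.19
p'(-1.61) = -189.53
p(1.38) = 24.02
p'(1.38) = 68.33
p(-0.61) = 4.71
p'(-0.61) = -19.94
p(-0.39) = 1.63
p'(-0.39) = -9.08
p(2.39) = 218.94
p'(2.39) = 374.08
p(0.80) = 3.12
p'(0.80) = 13.78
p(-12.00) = 175260.00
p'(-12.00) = -57577.00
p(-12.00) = 175260.00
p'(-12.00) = -57577.00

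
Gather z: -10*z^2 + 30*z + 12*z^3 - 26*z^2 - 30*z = 12*z^3 - 36*z^2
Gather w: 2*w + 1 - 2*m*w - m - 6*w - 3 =-m + w*(-2*m - 4) - 2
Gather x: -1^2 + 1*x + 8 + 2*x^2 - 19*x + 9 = 2*x^2 - 18*x + 16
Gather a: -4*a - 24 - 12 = -4*a - 36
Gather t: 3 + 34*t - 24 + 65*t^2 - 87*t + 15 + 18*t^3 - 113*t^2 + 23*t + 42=18*t^3 - 48*t^2 - 30*t + 36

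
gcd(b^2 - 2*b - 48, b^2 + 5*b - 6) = b + 6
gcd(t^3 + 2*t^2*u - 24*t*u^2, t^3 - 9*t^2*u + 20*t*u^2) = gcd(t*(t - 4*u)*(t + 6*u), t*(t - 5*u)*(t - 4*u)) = t^2 - 4*t*u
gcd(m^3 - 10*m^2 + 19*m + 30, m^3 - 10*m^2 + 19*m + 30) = m^3 - 10*m^2 + 19*m + 30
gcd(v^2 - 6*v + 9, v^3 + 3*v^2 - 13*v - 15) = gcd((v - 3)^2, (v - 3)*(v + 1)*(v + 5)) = v - 3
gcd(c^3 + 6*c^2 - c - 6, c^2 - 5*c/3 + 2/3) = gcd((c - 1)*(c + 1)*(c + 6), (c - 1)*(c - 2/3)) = c - 1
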